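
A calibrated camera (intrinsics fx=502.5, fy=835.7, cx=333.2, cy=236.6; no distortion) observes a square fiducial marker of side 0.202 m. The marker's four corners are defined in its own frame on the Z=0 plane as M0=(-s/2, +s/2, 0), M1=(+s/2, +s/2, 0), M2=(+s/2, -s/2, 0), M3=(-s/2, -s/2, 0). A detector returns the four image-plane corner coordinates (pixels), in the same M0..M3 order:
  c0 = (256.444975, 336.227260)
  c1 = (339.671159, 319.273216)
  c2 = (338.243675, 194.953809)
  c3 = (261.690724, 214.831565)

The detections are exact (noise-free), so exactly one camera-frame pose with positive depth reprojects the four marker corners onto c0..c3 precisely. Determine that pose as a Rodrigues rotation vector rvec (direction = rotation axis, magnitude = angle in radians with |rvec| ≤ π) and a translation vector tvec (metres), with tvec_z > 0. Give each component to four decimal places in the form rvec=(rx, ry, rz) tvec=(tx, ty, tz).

Intrinsics K: fx=502.5, fy=835.7, cx=333.2, cy=236.6
Marker side s = 0.202 m; corners in marker frame (Z=0):
  M0 = (-0.1010, +0.1010, 0)
  M1 = (+0.1010, +0.1010, 0)
  M2 = (+0.1010, -0.1010, 0)
  M3 = (-0.1010, -0.1010, 0)
Detected image corners:
  c0 = (256.444975, 336.227260) px
  c1 = (339.671159, 319.273216) px
  c2 = (338.243675, 194.953809) px
  c3 = (261.690724, 214.831565) px
Planar DLT: solve 8×8 A·h = b for H (H[2,2]=1):
  H  [+340.84169 -134.68876 +298.32494]
  H  [-139.52855 +496.79660 +263.89693]
  H  [-0.18044 -0.41783 +1.00000]
B = K⁻¹H; ‖b₁‖=0.826253, ‖b₂‖=0.826253; λ = 2/(‖b₁‖+‖b₂‖) = 1.210284, sign → tz>0 ⇒ λ=+1.210284
r₁ = λ·B[:,0] = (+0.96573,-0.14024,-0.21838); r₂ = λ·B[:,1] = (+0.01092,+0.86264,-0.50569)
r₃ = r₁×r₂ = (+0.25931,+0.48598,+0.83462); SVD([r₁ r₂ r₃]) → R = UVᵀ:
  R  [+0.96573 +0.01092 +0.25931]
  R  [-0.14024 +0.86264 +0.48598]
  R  [-0.21838 -0.50569 +0.83462]
t = (-0.08400, +0.03953, +1.21028) m
tr R = 2.662993; θ = arccos((tr R − 1)/2) = 0.589001 rad = 33.747°
axis k = ((R−Rᵀ)₃₂, (R−Rᵀ)₁₃, (R−Rᵀ)₂₁) / (2 sinθ) = (-0.892547, +0.429942, -0.136048)
rvec = θ·k = (-0.525711, +0.253236, -0.080132)

rvec=(-0.5257, 0.2532, -0.0801) tvec=(-0.0840, 0.0395, 1.2103)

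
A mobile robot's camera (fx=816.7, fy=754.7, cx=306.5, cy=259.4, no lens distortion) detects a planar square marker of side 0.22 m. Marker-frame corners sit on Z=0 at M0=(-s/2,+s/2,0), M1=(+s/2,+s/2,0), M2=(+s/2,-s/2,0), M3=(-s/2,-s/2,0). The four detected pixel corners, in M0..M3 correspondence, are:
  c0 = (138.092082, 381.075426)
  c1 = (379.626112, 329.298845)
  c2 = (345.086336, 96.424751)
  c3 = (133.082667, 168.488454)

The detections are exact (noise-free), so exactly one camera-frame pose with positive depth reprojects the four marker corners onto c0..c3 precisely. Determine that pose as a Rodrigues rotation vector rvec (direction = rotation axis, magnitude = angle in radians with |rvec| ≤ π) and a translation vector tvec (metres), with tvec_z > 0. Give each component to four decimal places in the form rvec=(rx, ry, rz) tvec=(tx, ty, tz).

Intrinsics K: fx=816.7, fy=754.7, cx=306.5, cy=259.4
Marker side s = 0.22 m; corners in marker frame (Z=0):
  M0 = (-0.1100, +0.1100, 0)
  M1 = (+0.1100, +0.1100, 0)
  M2 = (+0.1100, -0.1100, 0)
  M3 = (-0.1100, -0.1100, 0)
Detected image corners:
  c0 = (138.092082, 381.075426) px
  c1 = (379.626112, 329.298845) px
  c2 = (345.086336, 96.424751) px
  c3 = (133.082667, 168.488454) px
Planar DLT: solve 8×8 A·h = b for H (H[2,2]=1):
  H  [+886.12226 -49.39308 +241.33626]
  H  [-421.93736 +877.23390 +239.09793]
  H  [-0.56488 -0.54266 +1.00000]
B = K⁻¹H; ‖b₁‖=1.460979, ‖b₂‖=1.460979; λ = 2/(‖b₁‖+‖b₂‖) = 0.684473, sign → tz>0 ⇒ λ=+0.684473
r₁ = λ·B[:,0] = (+0.88776,-0.24978,-0.38664); r₂ = λ·B[:,1] = (+0.09800,+0.92327,-0.37144)
r₃ = r₁×r₂ = (+0.44976,+0.29185,+0.84412); SVD([r₁ r₂ r₃]) → R = UVᵀ:
  R  [+0.88776 +0.09800 +0.44976]
  R  [-0.24978 +0.92327 +0.29185]
  R  [-0.38664 -0.37144 +0.84412]
t = (-0.05461, -0.01841, +0.68447) m
tr R = 2.655152; θ = arccos((tr R − 1)/2) = 0.596020 rad = 34.149°
axis k = ((R−Rᵀ)₃₂, (R−Rᵀ)₁₃, (R−Rᵀ)₂₁) / (2 sinθ) = (-0.590797, +0.744985, -0.309770)
rvec = θ·k = (-0.352127, +0.444026, -0.184629)

rvec=(-0.3521, 0.4440, -0.1846) tvec=(-0.0546, -0.0184, 0.6845)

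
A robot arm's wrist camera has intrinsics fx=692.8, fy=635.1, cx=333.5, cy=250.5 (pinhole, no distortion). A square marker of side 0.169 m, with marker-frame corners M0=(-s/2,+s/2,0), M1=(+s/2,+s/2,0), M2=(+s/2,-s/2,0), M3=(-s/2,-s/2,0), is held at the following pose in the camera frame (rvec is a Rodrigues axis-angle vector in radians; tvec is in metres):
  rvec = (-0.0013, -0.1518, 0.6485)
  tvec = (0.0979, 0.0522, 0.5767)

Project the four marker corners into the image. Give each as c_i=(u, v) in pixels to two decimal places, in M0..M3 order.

Intrinsics K: fx=692.8, fy=635.1, cx=333.5, cy=250.5
Marker side s = 0.169 m; corners in marker frame (Z=0):
  M0 = (-0.0845, +0.0845, 0)
  M1 = (+0.0845, +0.0845, 0)
  M2 = (+0.0845, -0.0845, 0)
  M3 = (-0.0845, -0.0845, 0)
rvec = (-0.0013, -0.1518, 0.6485), |rvec| = θ = 0.66603 rad = 38.161°
Rodrigues: sinθ=0.61787, 1−cosθ=0.21372; R = I + sinθ·[k]× + (1−cosθ)·[k]×²:
    [+0.78628 -0.60151 -0.14123]
    [+0.60170 +0.79738 -0.04622]
    [+0.14042 -0.04863 +0.98890]
t = (0.0979, 0.0522, 0.5767) m
M0: Pc = R·M0+t = (-0.01937, +0.06873, +0.56073); u = 692.8·(-0.01937)/0.56073 + 333.5 = 309.5694, v = 635.1·(+0.06873)/0.56073 + 250.5 = 328.3520
M1: Pc = R·M1+t = (+0.11351, +0.17042, +0.58446); u = 692.8·(+0.11351)/0.58446 + 333.5 = 468.0557, v = 635.1·(+0.17042)/0.58446 + 250.5 = 435.6901
M2: Pc = R·M2+t = (+0.21517, +0.03567, +0.59267); u = 692.8·(+0.21517)/0.59267 + 333.5 = 585.0186, v = 635.1·(+0.03567)/0.59267 + 250.5 = 288.7180
M3: Pc = R·M3+t = (+0.08229, -0.06602, +0.56894); u = 692.8·(+0.08229)/0.56894 + 333.5 = 433.7004, v = 635.1·(-0.06602)/0.56894 + 250.5 = 176.8004

c0=(309.57, 328.35) c1=(468.06, 435.69) c2=(585.02, 288.72) c3=(433.70, 176.80)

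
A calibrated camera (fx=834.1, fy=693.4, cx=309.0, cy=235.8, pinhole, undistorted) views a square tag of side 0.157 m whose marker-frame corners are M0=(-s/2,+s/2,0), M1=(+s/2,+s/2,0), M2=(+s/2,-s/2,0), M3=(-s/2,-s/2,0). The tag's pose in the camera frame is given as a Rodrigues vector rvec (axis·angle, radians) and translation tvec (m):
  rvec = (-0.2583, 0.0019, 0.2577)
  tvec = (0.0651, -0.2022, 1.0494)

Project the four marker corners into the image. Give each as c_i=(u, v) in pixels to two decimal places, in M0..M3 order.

Intrinsics K: fx=834.1, fy=693.4, cx=309.0, cy=235.8
Marker side s = 0.157 m; corners in marker frame (Z=0):
  M0 = (-0.0785, +0.0785, 0)
  M1 = (+0.0785, +0.0785, 0)
  M2 = (+0.0785, -0.0785, 0)
  M3 = (-0.0785, -0.0785, 0)
rvec = (-0.2583, 0.0019, 0.2577), |rvec| = θ = 0.36487 rad = 20.906°
Rodrigues: sinθ=0.35683, 1−cosθ=0.06583; R = I + sinθ·[k]× + (1−cosθ)·[k]×²:
    [+0.96716 -0.25226 -0.03106]
    [+0.25178 +0.93417 +0.25285]
    [-0.03477 -0.25236 +0.96701]
t = (0.0651, -0.2022, 1.0494) m
M0: Pc = R·M0+t = (-0.03062, -0.14863, +1.03232); u = 834.1·(-0.03062)/1.03232 + 309.0 = 284.2557, v = 693.4·(-0.14863)/1.03232 + 235.8 = 135.9651
M1: Pc = R·M1+t = (+0.12122, -0.10910, +1.02686); u = 834.1·(+0.12122)/1.02686 + 309.0 = 407.4644, v = 693.4·(-0.10910)/1.02686 + 235.8 = 162.1268
M2: Pc = R·M2+t = (+0.16082, -0.25577, +1.06648); u = 834.1·(+0.16082)/1.06648 + 309.0 = 434.7818, v = 693.4·(-0.25577)/1.06648 + 235.8 = 69.5059
M3: Pc = R·M3+t = (+0.00898, -0.29530, +1.07194); u = 834.1·(+0.00898)/1.07194 + 309.0 = 315.9879, v = 693.4·(-0.29530)/1.07194 + 235.8 = 44.7829

c0=(284.26, 135.97) c1=(407.46, 162.13) c2=(434.78, 69.51) c3=(315.99, 44.78)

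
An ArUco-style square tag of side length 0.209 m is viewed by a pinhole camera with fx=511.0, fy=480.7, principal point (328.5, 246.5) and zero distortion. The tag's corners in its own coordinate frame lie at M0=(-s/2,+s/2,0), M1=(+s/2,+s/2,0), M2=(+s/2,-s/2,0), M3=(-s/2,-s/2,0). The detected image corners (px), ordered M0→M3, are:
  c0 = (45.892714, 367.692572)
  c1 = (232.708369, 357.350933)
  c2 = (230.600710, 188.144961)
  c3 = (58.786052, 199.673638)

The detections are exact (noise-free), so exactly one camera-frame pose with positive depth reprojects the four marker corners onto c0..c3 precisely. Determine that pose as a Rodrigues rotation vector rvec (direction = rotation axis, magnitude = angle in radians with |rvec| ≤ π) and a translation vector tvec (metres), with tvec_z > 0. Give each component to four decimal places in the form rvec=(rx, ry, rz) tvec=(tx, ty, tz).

rvec=(-0.2373, 0.0429, -0.0620) tvec=(-0.2149, 0.0345, 0.5873)

Intrinsics K: fx=511.0, fy=480.7, cx=328.5, cy=246.5
Marker side s = 0.209 m; corners in marker frame (Z=0):
  M0 = (-0.1045, +0.1045, 0)
  M1 = (+0.1045, +0.1045, 0)
  M2 = (+0.1045, -0.1045, 0)
  M3 = (-0.1045, -0.1045, 0)
Detected image corners:
  c0 = (45.892714, 367.692572) px
  c1 = (232.708369, 357.350933) px
  c2 = (230.600710, 188.144961) px
  c3 = (58.786052, 199.673638) px
Planar DLT: solve 8×8 A·h = b for H (H[2,2]=1):
  H  [+847.97362 -83.12000 +141.55035]
  H  [-69.06687 +694.87808 +274.70743]
  H  [-0.05976 -0.40207 +1.00000]
B = K⁻¹H; ‖b₁‖=1.702664, ‖b₂‖=1.702664; λ = 2/(‖b₁‖+‖b₂‖) = 0.587315, sign → tz>0 ⇒ λ=+0.587315
r₁ = λ·B[:,0] = (+0.99718,-0.06639,-0.03510); r₂ = λ·B[:,1] = (+0.05627,+0.97009,-0.23614)
r₃ = r₁×r₂ = (+0.04973,+0.23350,+0.97108); SVD([r₁ r₂ r₃]) → R = UVᵀ:
  R  [+0.99718 +0.05627 +0.04973]
  R  [-0.06639 +0.97009 +0.23350]
  R  [-0.03510 -0.23614 +0.97108]
t = (-0.21487, +0.03446, +0.58731) m
tr R = 2.938349; θ = arccos((tr R − 1)/2) = 0.248939 rad = 14.263°
axis k = ((R−Rᵀ)₃₂, (R−Rᵀ)₁₃, (R−Rᵀ)₂₁) / (2 sinθ) = (-0.953102, +0.172142, -0.248927)
rvec = θ·k = (-0.237264, +0.042853, -0.061968)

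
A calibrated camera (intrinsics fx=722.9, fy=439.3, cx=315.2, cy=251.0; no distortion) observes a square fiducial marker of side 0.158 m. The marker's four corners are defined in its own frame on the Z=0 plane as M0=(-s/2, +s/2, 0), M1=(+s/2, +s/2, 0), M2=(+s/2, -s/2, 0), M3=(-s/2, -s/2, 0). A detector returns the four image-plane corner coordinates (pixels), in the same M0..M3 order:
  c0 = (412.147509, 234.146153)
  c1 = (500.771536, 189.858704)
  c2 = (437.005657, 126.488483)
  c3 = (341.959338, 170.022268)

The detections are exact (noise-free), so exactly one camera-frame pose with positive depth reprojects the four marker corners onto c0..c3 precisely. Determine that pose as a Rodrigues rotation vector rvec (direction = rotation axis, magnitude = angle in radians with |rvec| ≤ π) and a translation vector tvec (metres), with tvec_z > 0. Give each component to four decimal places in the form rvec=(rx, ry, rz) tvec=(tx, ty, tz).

rvec=(0.1541, -0.3013, -0.6410) tvec=(0.1367, -0.1453, 0.9035)

Intrinsics K: fx=722.9, fy=439.3, cx=315.2, cy=251.0
Marker side s = 0.158 m; corners in marker frame (Z=0):
  M0 = (-0.0790, +0.0790, 0)
  M1 = (+0.0790, +0.0790, 0)
  M2 = (+0.0790, -0.0790, 0)
  M3 = (-0.0790, -0.0790, 0)
Detected image corners:
  c0 = (412.147509, 234.146153) px
  c1 = (500.771536, 189.858704) px
  c2 = (437.005657, 126.488483) px
  c3 = (341.959338, 170.022268) px
Planar DLT: solve 8×8 A·h = b for H (H[2,2]=1):
  H  [+687.72248 +532.74633 +424.57114]
  H  [-232.43809 +449.93926 +180.34089]
  H  [+0.25274 +0.25828 +1.00000]
B = K⁻¹H; ‖b₁‖=1.106804, ‖b₂‖=1.106804; λ = 2/(‖b₁‖+‖b₂‖) = 0.903502, sign → tz>0 ⇒ λ=+0.903502
r₁ = λ·B[:,0] = (+0.75997,-0.60852,+0.22835); r₂ = λ·B[:,1] = (+0.56409,+0.79205,+0.23336)
r₃ = r₁×r₂ = (-0.32287,-0.04854,+0.94520); SVD([r₁ r₂ r₃]) → R = UVᵀ:
  R  [+0.75997 +0.56409 -0.32287]
  R  [-0.60852 +0.79205 -0.04854]
  R  [+0.22835 +0.23336 +0.94520]
t = (+0.13670, -0.14532, +0.90350) m
tr R = 2.497217; θ = arccos((tr R − 1)/2) = 0.724835 rad = 41.530°
axis k = ((R−Rᵀ)₃₂, (R−Rᵀ)₁₃, (R−Rᵀ)₂₁) / (2 sinθ) = (+0.212588, -0.415696, -0.884310)
rvec = θ·k = (+0.154091, -0.301311, -0.640979)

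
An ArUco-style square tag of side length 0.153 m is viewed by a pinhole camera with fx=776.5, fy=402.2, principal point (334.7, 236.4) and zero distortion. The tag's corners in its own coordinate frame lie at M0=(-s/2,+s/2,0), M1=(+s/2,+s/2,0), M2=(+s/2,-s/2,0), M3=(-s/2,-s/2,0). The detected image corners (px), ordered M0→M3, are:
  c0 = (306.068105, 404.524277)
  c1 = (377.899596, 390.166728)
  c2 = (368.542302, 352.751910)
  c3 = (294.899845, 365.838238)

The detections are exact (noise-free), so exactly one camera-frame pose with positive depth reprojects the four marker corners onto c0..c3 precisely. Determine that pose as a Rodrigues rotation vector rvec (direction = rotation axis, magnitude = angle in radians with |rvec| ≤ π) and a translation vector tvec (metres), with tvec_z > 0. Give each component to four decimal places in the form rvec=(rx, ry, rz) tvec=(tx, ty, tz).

Intrinsics K: fx=776.5, fy=402.2, cx=334.7, cy=236.4
Marker side s = 0.153 m; corners in marker frame (Z=0):
  M0 = (-0.0765, +0.0765, 0)
  M1 = (+0.0765, +0.0765, 0)
  M2 = (+0.0765, -0.0765, 0)
  M3 = (-0.0765, -0.0765, 0)
Detected image corners:
  c0 = (306.068105, 404.524277) px
  c1 = (377.899596, 390.166728) px
  c2 = (368.542302, 352.751910) px
  c3 = (294.899845, 365.838238) px
Planar DLT: solve 8×8 A·h = b for H (H[2,2]=1):
  H  [+564.15213 +109.24339 +337.63520]
  H  [+10.01023 +296.10314 +378.36462]
  H  [+0.26363 +0.12553 +1.00000]
B = K⁻¹H; ‖b₁‖=0.679751, ‖b₂‖=0.679751; λ = 2/(‖b₁‖+‖b₂‖) = 1.471128, sign → tz>0 ⇒ λ=+1.471128
r₁ = λ·B[:,0] = (+0.90165,-0.19134,+0.38783); r₂ = λ·B[:,1] = (+0.12737,+0.97451,+0.18467)
r₃ = r₁×r₂ = (-0.41328,-0.11711,+0.90304); SVD([r₁ r₂ r₃]) → R = UVᵀ:
  R  [+0.90165 +0.12737 -0.41328]
  R  [-0.19134 +0.97451 -0.11711]
  R  [+0.38783 +0.18467 +0.90304]
t = (+0.00556, +0.51926, +1.47113) m
tr R = 2.779204; θ = arccos((tr R − 1)/2) = 0.474323 rad = 27.177°
axis k = ((R−Rᵀ)₃₂, (R−Rᵀ)₁₃, (R−Rᵀ)₂₁) / (2 sinθ) = (+0.330374, -0.876997, -0.348897)
rvec = θ·k = (+0.156704, -0.415980, -0.165490)

rvec=(0.1567, -0.4160, -0.1655) tvec=(0.0056, 0.5193, 1.4711)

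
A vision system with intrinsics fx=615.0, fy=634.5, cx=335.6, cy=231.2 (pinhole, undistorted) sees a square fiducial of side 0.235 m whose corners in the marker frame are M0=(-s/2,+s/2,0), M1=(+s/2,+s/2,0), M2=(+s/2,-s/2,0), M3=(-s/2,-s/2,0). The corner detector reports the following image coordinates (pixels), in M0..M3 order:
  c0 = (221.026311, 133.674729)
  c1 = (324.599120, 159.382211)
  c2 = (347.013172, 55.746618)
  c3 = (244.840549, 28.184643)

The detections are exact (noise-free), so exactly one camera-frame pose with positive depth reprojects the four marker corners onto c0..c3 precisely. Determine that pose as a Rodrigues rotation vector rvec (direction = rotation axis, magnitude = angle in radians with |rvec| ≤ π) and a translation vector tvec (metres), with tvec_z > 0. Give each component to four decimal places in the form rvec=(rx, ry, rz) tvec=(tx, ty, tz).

rvec=(-0.0402, -0.1230, 0.2201) tvec=(-0.1132, -0.2968, 1.3742)

Intrinsics K: fx=615.0, fy=634.5, cx=335.6, cy=231.2
Marker side s = 0.235 m; corners in marker frame (Z=0):
  M0 = (-0.1175, +0.1175, 0)
  M1 = (+0.1175, +0.1175, 0)
  M2 = (+0.1175, -0.1175, 0)
  M3 = (-0.1175, -0.1175, 0)
Detected image corners:
  c0 = (221.026311, 133.674729) px
  c1 = (324.599120, 159.382211) px
  c2 = (347.013172, 55.746618) px
  c3 = (244.840549, 28.184643) px
Planar DLT: solve 8×8 A·h = b for H (H[2,2]=1):
  H  [+462.01079 -109.34575 +284.93818]
  H  [+121.40027 +441.25720 +94.14258]
  H  [+0.08534 -0.03874 +1.00000]
B = K⁻¹H; ‖b₁‖=0.727678, ‖b₂‖=0.727678; λ = 2/(‖b₁‖+‖b₂‖) = 1.374234, sign → tz>0 ⇒ λ=+1.374234
r₁ = λ·B[:,0] = (+0.96838,+0.22020,+0.11728); r₂ = λ·B[:,1] = (-0.21528,+0.97510,-0.05324)
r₃ = r₁×r₂ = (-0.12608,+0.02631,+0.99167); SVD([r₁ r₂ r₃]) → R = UVᵀ:
  R  [+0.96838 -0.21528 -0.12608]
  R  [+0.22020 +0.97510 +0.02631]
  R  [+0.11728 -0.05324 +0.99167]
t = (-0.11321, -0.29685, +1.37423) m
tr R = 2.935149; θ = arccos((tr R − 1)/2) = 0.255352 rad = 14.631°
axis k = ((R−Rᵀ)₃₂, (R−Rᵀ)₁₃, (R−Rᵀ)₂₁) / (2 sinθ) = (-0.157481, -0.481734, +0.862051)
rvec = θ·k = (-0.040213, -0.123012, +0.220126)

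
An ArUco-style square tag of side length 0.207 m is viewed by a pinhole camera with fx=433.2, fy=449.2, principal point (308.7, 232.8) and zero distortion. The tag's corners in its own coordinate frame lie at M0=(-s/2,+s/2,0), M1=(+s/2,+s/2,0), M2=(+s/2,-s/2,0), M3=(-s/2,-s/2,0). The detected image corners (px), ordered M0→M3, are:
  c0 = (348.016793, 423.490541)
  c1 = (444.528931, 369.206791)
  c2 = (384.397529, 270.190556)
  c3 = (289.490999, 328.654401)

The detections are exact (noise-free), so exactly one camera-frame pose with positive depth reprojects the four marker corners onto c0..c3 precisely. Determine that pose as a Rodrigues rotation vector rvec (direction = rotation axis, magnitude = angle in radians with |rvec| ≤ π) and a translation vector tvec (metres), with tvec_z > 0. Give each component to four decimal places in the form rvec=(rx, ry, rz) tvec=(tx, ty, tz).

rvec=(0.0704, 0.1394, -0.5616) tvec=(0.1059, 0.2071, 0.8033)

Intrinsics K: fx=433.2, fy=449.2, cx=308.7, cy=232.8
Marker side s = 0.207 m; corners in marker frame (Z=0):
  M0 = (-0.1035, +0.1035, 0)
  M1 = (+0.1035, +0.1035, 0)
  M2 = (+0.1035, -0.1035, 0)
  M3 = (-0.1035, -0.1035, 0)
Detected image corners:
  c0 = (348.016793, 423.490541) px
  c1 = (444.528931, 369.206791) px
  c2 = (384.397529, 270.190556) px
  c3 = (289.490999, 328.654401) px
Planar DLT: solve 8×8 A·h = b for H (H[2,2]=1):
  H  [+393.53751 +299.49833 +365.78707]
  H  [-337.62510 +480.34635 +348.61073]
  H  [-0.18778 +0.03536 +1.00000]
B = K⁻¹H; ‖b₁‖=1.244853, ‖b₂‖=1.244853; λ = 2/(‖b₁‖+‖b₂‖) = 0.803308, sign → tz>0 ⇒ λ=+0.803308
r₁ = λ·B[:,0] = (+0.83725,-0.52560,-0.15084); r₂ = λ·B[:,1] = (+0.53514,+0.84429,+0.02840)
r₃ = r₁×r₂ = (+0.11243,-0.10450,+0.98815); SVD([r₁ r₂ r₃]) → R = UVᵀ:
  R  [+0.83725 +0.53514 +0.11243]
  R  [-0.52560 +0.84429 -0.10450]
  R  [-0.15084 +0.02840 +0.98815]
t = (+0.10586, +0.20711, +0.80331) m
tr R = 2.669688; θ = arccos((tr R − 1)/2) = 0.582947 rad = 33.400°
axis k = ((R−Rᵀ)₃₂, (R−Rᵀ)₁₃, (R−Rᵀ)₂₁) / (2 sinθ) = (+0.120715, +0.239124, -0.963456)
rvec = θ·k = (+0.070370, +0.139396, -0.561644)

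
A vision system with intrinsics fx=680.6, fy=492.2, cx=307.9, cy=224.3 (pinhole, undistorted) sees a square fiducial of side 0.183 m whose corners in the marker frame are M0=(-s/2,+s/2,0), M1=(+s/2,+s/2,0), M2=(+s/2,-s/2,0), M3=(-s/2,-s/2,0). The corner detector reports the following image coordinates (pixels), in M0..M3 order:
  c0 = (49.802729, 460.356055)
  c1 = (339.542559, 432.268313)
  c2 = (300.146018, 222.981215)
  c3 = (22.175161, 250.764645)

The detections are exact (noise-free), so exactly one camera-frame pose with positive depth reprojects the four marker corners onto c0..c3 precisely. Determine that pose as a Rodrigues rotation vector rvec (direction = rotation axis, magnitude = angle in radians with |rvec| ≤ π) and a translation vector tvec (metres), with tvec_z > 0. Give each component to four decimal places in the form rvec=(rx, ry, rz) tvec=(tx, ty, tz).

Intrinsics K: fx=680.6, fy=492.2, cx=307.9, cy=224.3
Marker side s = 0.183 m; corners in marker frame (Z=0):
  M0 = (-0.0915, +0.0915, 0)
  M1 = (+0.0915, +0.0915, 0)
  M2 = (+0.0915, -0.0915, 0)
  M3 = (-0.0915, -0.0915, 0)
Detected image corners:
  c0 = (49.802729, 460.356055) px
  c1 = (339.542559, 432.268313) px
  c2 = (300.146018, 222.981215) px
  c3 = (22.175161, 250.764645) px
Planar DLT: solve 8×8 A·h = b for H (H[2,2]=1):
  H  [+1546.56060 +143.21272 +177.28838]
  H  [-160.12909 +1067.97057 +339.47450]
  H  [-0.02193 -0.22397 +1.00000]
B = K⁻¹H; ‖b₁‖=2.304058, ‖b₂‖=2.304058; λ = 2/(‖b₁‖+‖b₂‖) = 0.434017, sign → tz>0 ⇒ λ=+0.434017
r₁ = λ·B[:,0] = (+0.99054,-0.13686,-0.00952); r₂ = λ·B[:,1] = (+0.13530,+0.98602,-0.09721)
r₃ = r₁×r₂ = (+0.02269,+0.09500,+0.99522); SVD([r₁ r₂ r₃]) → R = UVᵀ:
  R  [+0.99054 +0.13530 +0.02269]
  R  [-0.13686 +0.98602 +0.09500]
  R  [-0.00952 -0.09721 +0.99522]
t = (-0.08329, +0.10156, +0.43402) m
tr R = 2.971787; θ = arccos((tr R − 1)/2) = 0.168165 rad = 9.635°
axis k = ((R−Rᵀ)₃₂, (R−Rᵀ)₁₃, (R−Rᵀ)₂₁) / (2 sinθ) = (-0.574194, +0.096225, -0.813045)
rvec = θ·k = (-0.096559, +0.016182, -0.136726)

rvec=(-0.0966, 0.0162, -0.1367) tvec=(-0.0833, 0.1016, 0.4340)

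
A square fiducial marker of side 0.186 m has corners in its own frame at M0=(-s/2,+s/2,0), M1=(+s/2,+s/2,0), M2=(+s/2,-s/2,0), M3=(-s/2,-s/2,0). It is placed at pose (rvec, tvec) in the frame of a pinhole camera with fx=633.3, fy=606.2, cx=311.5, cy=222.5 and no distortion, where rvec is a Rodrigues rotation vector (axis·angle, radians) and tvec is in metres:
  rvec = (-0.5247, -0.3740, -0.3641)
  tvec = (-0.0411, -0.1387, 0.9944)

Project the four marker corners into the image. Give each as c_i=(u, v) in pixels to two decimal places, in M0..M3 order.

c0=(254.50, 194.91) c1=(361.96, 170.19) c2=(311.64, 89.33) c3=(208.42, 105.58)

Intrinsics K: fx=633.3, fy=606.2, cx=311.5, cy=222.5
Marker side s = 0.186 m; corners in marker frame (Z=0):
  M0 = (-0.0930, +0.0930, 0)
  M1 = (+0.0930, +0.0930, 0)
  M2 = (+0.0930, -0.0930, 0)
  M3 = (-0.0930, -0.0930, 0)
rvec = (-0.5247, -0.3740, -0.3641), |rvec| = θ = 0.74010 rad = 42.405°
Rodrigues: sinθ=0.67437, 1−cosθ=0.26160; R = I + sinθ·[k]× + (1−cosθ)·[k]×²:
    [+0.86988 +0.42548 -0.24954]
    [-0.23804 +0.80520 +0.54313]
    [+0.43202 -0.41306 +0.80171]
t = (-0.0411, -0.1387, 0.9944) m
M0: Pc = R·M0+t = (-0.08243, -0.04168, +0.91581); u = 633.3·(-0.08243)/0.91581 + 311.5 = 254.4983, v = 606.2·(-0.04168)/0.91581 + 222.5 = 194.9116
M1: Pc = R·M1+t = (+0.07937, -0.08595, +0.99616); u = 633.3·(+0.07937)/0.99616 + 311.5 = 361.9578, v = 606.2·(-0.08595)/0.99616 + 222.5 = 170.1941
M2: Pc = R·M2+t = (+0.00023, -0.23572, +1.07299); u = 633.3·(+0.00023)/1.07299 + 311.5 = 311.6354, v = 606.2·(-0.23572)/1.07299 + 222.5 = 89.3264
M3: Pc = R·M3+t = (-0.16157, -0.19145, +0.99264); u = 633.3·(-0.16157)/0.99264 + 311.5 = 208.4195, v = 606.2·(-0.19145)/0.99264 + 222.5 = 105.5844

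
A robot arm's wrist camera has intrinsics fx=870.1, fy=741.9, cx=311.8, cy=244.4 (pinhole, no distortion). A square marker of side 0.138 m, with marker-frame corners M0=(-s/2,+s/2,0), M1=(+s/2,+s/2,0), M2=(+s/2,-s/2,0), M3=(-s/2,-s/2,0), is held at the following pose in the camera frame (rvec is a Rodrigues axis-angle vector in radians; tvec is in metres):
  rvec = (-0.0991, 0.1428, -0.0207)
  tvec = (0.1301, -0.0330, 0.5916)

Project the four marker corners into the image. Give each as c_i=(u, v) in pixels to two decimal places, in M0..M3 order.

Intrinsics K: fx=870.1, fy=741.9, cx=311.8, cy=244.4
Marker side s = 0.138 m; corners in marker frame (Z=0):
  M0 = (-0.0690, +0.0690, 0)
  M1 = (+0.0690, +0.0690, 0)
  M2 = (+0.0690, -0.0690, 0)
  M3 = (-0.0690, -0.0690, 0)
rvec = (-0.0991, 0.1428, -0.0207), |rvec| = θ = 0.17505 rad = 10.029°
Rodrigues: sinθ=0.17415, 1−cosθ=0.01528; R = I + sinθ·[k]× + (1−cosθ)·[k]×²:
    [+0.98962 +0.01354 +0.14309]
    [-0.02765 +0.99489 +0.09712]
    [-0.14105 -0.10007 +0.98493]
t = (0.1301, -0.0330, 0.5916) m
M0: Pc = R·M0+t = (+0.06275, +0.03756, +0.59443); u = 870.1·(+0.06275)/0.59443 + 311.8 = 403.6517, v = 741.9·(+0.03756)/0.59443 + 244.4 = 291.2724
M1: Pc = R·M1+t = (+0.19932, +0.03374, +0.57496); u = 870.1·(+0.19932)/0.57496 + 311.8 = 613.4303, v = 741.9·(+0.03374)/0.57496 + 244.4 = 287.9353
M2: Pc = R·M2+t = (+0.19745, -0.10356, +0.58877); u = 870.1·(+0.19745)/0.58877 + 311.8 = 603.5949, v = 741.9·(-0.10356)/0.58877 + 244.4 = 113.9121
M3: Pc = R·M3+t = (+0.06088, -0.09974, +0.60824); u = 870.1·(+0.06088)/0.60824 + 311.8 = 398.8940, v = 741.9·(-0.09974)/0.60824 + 244.4 = 122.7425

c0=(403.65, 291.27) c1=(613.43, 287.94) c2=(603.59, 113.91) c3=(398.89, 122.74)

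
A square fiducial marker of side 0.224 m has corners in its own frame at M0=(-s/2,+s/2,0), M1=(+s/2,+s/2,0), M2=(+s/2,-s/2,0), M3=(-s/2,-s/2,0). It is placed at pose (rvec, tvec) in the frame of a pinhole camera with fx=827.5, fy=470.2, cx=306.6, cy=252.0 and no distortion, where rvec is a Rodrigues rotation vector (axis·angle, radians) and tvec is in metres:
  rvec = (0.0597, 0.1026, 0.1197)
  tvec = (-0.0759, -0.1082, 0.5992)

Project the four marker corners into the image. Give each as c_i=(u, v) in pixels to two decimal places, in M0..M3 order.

c0=(39.27, 243.71) c1=(336.77, 265.02) c2=(374.58, 85.63) c3=(68.45, 70.37)

Intrinsics K: fx=827.5, fy=470.2, cx=306.6, cy=252.0
Marker side s = 0.224 m; corners in marker frame (Z=0):
  M0 = (-0.1120, +0.1120, 0)
  M1 = (+0.1120, +0.1120, 0)
  M2 = (+0.1120, -0.1120, 0)
  M3 = (-0.1120, -0.1120, 0)
rvec = (0.0597, 0.1026, 0.1197), |rvec| = θ = 0.16858 rad = 9.659°
Rodrigues: sinθ=0.16778, 1−cosθ=0.01418; R = I + sinθ·[k]× + (1−cosθ)·[k]×²:
    [+0.98760 -0.11608 +0.10568]
    [+0.12219 +0.99108 -0.05329]
    [-0.09855 +0.06554 +0.99297]
t = (-0.0759, -0.1082, 0.5992) m
M0: Pc = R·M0+t = (-0.19951, -0.01088, +0.61758); u = 827.5·(-0.19951)/0.61758 + 306.6 = 39.2715, v = 470.2·(-0.01088)/0.61758 + 252.0 = 243.7128
M1: Pc = R·M1+t = (+0.02171, +0.01649, +0.59550); u = 827.5·(+0.02171)/0.59550 + 306.6 = 336.7687, v = 470.2·(+0.01649)/0.59550 + 252.0 = 265.0168
M2: Pc = R·M2+t = (+0.04771, -0.20552, +0.58082); u = 827.5·(+0.04771)/0.58082 + 306.6 = 374.5759, v = 470.2·(-0.20552)/0.58082 + 252.0 = 85.6266
M3: Pc = R·M3+t = (-0.17351, -0.23289, +0.60290); u = 827.5·(-0.17351)/0.60290 + 306.6 = 68.4497, v = 470.2·(-0.23289)/0.60290 + 252.0 = 70.3722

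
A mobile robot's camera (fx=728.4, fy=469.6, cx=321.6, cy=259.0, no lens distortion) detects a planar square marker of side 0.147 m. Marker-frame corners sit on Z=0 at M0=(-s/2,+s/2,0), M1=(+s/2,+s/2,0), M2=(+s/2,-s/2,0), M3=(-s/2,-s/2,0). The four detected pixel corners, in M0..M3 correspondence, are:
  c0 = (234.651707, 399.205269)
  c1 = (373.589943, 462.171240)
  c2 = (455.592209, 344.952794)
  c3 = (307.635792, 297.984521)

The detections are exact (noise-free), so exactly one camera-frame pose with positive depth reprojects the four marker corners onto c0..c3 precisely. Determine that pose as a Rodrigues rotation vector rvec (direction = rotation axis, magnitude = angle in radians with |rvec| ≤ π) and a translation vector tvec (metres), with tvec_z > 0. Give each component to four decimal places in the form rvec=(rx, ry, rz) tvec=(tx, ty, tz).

rvec=(-0.1769, 0.5692, 0.4082) tvec=(0.0132, 0.1426, 0.5831)

Intrinsics K: fx=728.4, fy=469.6, cx=321.6, cy=259.0
Marker side s = 0.147 m; corners in marker frame (Z=0):
  M0 = (-0.0735, +0.0735, 0)
  M1 = (+0.0735, +0.0735, 0)
  M2 = (+0.0735, -0.0735, 0)
  M3 = (-0.0735, -0.0735, 0)
Detected image corners:
  c0 = (234.651707, 399.205269) px
  c1 = (373.589943, 462.171240) px
  c2 = (455.592209, 344.952794) px
  c3 = (307.635792, 297.984521) px
Planar DLT: solve 8×8 A·h = b for H (H[2,2]=1):
  H  [+649.39730 -554.83514 +338.09304]
  H  [+15.30892 +706.47366 +373.80500]
  H  [-0.95264 -0.08697 +1.00000]
B = K⁻¹H; ‖b₁‖=1.714830, ‖b₂‖=1.714830; λ = 2/(‖b₁‖+‖b₂‖) = 0.583148, sign → tz>0 ⇒ λ=+0.583148
r₁ = λ·B[:,0] = (+0.76518,+0.32541,-0.55553); r₂ = λ·B[:,1] = (-0.42180,+0.90527,-0.05072)
r₃ = r₁×r₂ = (+0.48640,+0.27313,+0.82995); SVD([r₁ r₂ r₃]) → R = UVᵀ:
  R  [+0.76518 -0.42180 +0.48640]
  R  [+0.32541 +0.90527 +0.27313]
  R  [-0.55553 -0.05072 +0.82995]
t = (+0.01320, +0.14256, +0.58315) m
tr R = 2.500391; θ = arccos((tr R − 1)/2) = 0.722439 rad = 41.393°
axis k = ((R−Rᵀ)₃₂, (R−Rᵀ)₁₃, (R−Rᵀ)₂₁) / (2 sinθ) = (-0.244887, +0.787894, +0.565025)
rvec = θ·k = (-0.176916, +0.569205, +0.408196)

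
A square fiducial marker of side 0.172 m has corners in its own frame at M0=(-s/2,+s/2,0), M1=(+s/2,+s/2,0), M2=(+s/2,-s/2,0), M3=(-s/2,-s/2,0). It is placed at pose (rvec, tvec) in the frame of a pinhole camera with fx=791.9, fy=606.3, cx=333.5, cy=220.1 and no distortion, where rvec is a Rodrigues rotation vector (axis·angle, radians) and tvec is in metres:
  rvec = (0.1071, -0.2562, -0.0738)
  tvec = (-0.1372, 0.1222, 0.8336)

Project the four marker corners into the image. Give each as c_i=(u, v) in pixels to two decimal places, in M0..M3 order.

c0=(126.32, 378.60) c1=(288.50, 360.34) c2=(277.91, 241.26) c3=(111.17, 253.62)

Intrinsics K: fx=791.9, fy=606.3, cx=333.5, cy=220.1
Marker side s = 0.172 m; corners in marker frame (Z=0):
  M0 = (-0.0860, +0.0860, 0)
  M1 = (+0.0860, +0.0860, 0)
  M2 = (+0.0860, -0.0860, 0)
  M3 = (-0.0860, -0.0860, 0)
rvec = (0.1071, -0.2562, -0.0738), |rvec| = θ = 0.28732 rad = 16.462°
Rodrigues: sinθ=0.28339, 1−cosθ=0.04099; R = I + sinθ·[k]× + (1−cosθ)·[k]×²:
    [+0.96470 +0.05916 -0.25661]
    [-0.08641 +0.99160 -0.09624]
    [+0.24876 +0.11502 +0.96171]
t = (-0.1372, 0.1222, 0.8336) m
M0: Pc = R·M0+t = (-0.21508, +0.21491, +0.82210); u = 791.9·(-0.21508)/0.82210 + 333.5 = 126.3241, v = 606.3·(+0.21491)/0.82210 + 220.1 = 378.5962
M1: Pc = R·M1+t = (-0.04915, +0.20005, +0.86489); u = 791.9·(-0.04915)/0.86489 + 333.5 = 288.4998, v = 606.3·(+0.20005)/0.86489 + 220.1 = 360.3357
M2: Pc = R·M2+t = (-0.05932, +0.02949, +0.84510); u = 791.9·(-0.05932)/0.84510 + 333.5 = 277.9109, v = 606.3·(+0.02949)/0.84510 + 220.1 = 241.2575
M3: Pc = R·M3+t = (-0.22525, +0.04435, +0.80231); u = 791.9·(-0.22525)/0.80231 + 333.5 = 111.1715, v = 606.3·(+0.04435)/0.80231 + 220.1 = 253.6179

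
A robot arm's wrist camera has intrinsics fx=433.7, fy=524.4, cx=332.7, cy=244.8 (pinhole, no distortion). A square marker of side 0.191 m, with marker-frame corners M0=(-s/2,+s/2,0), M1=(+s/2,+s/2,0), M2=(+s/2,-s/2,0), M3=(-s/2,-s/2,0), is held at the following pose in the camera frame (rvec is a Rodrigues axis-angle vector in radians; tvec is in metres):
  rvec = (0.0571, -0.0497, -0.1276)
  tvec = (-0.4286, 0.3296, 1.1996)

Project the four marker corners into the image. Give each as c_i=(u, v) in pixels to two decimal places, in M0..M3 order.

c0=(148.09, 435.38) c1=(217.26, 423.35) c2=(207.47, 342.29) c3=(137.56, 353.83)

Intrinsics K: fx=433.7, fy=524.4, cx=332.7, cy=244.8
Marker side s = 0.191 m; corners in marker frame (Z=0):
  M0 = (-0.0955, +0.0955, 0)
  M1 = (+0.0955, +0.0955, 0)
  M2 = (+0.0955, -0.0955, 0)
  M3 = (-0.0955, -0.0955, 0)
rvec = (0.0571, -0.0497, -0.1276), |rvec| = θ = 0.14837 rad = 8.501°
Rodrigues: sinθ=0.14782, 1−cosθ=0.01099; R = I + sinθ·[k]× + (1−cosθ)·[k]×²:
    [+0.99064 +0.12572 -0.05315]
    [-0.12855 +0.99025 -0.05373]
    [+0.04588 +0.06006 +0.99714]
t = (-0.4286, 0.3296, 1.1996) m
M0: Pc = R·M0+t = (-0.51120, +0.43644, +1.20095); u = 433.7·(-0.51120)/1.20095 + 332.7 = 148.0904, v = 524.4·(+0.43644)/1.20095 + 244.8 = 435.3750
M1: Pc = R·M1+t = (-0.32199, +0.41189, +1.20972); u = 433.7·(-0.32199)/1.20972 + 332.7 = 217.2630, v = 524.4·(+0.41189)/1.20972 + 244.8 = 423.3511
M2: Pc = R·M2+t = (-0.34600, +0.22276, +1.19825); u = 433.7·(-0.34600)/1.19825 + 332.7 = 207.4670, v = 524.4·(+0.22276)/1.19825 + 244.8 = 342.2864
M3: Pc = R·M3+t = (-0.53521, +0.24731, +1.18948); u = 433.7·(-0.53521)/1.18948 + 332.7 = 137.5551, v = 524.4·(+0.24731)/1.18948 + 244.8 = 353.8291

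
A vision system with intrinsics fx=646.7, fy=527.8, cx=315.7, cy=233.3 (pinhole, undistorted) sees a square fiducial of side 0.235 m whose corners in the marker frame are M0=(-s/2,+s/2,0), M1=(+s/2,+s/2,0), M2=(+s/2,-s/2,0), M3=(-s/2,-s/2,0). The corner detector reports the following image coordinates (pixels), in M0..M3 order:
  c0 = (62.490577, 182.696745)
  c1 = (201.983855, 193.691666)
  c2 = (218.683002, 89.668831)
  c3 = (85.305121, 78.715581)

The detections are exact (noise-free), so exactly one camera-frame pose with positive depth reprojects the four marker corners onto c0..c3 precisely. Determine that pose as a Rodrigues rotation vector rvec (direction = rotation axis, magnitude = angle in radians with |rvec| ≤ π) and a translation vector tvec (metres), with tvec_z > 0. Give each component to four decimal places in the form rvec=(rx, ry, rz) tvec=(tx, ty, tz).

rvec=(-0.2103, -0.0302, 0.0926) tvec=(-0.2987, -0.2076, 1.1152)

Intrinsics K: fx=646.7, fy=527.8, cx=315.7, cy=233.3
Marker side s = 0.235 m; corners in marker frame (Z=0):
  M0 = (-0.1175, +0.1175, 0)
  M1 = (+0.1175, +0.1175, 0)
  M2 = (+0.1175, -0.1175, 0)
  M3 = (-0.1175, -0.1175, 0)
Detected image corners:
  c0 = (62.490577, 182.696745) px
  c1 = (201.983855, 193.691666) px
  c2 = (218.683002, 89.668831) px
  c3 = (85.305121, 78.715581) px
Planar DLT: solve 8×8 A·h = b for H (H[2,2]=1):
  H  [+582.86785 -110.77691 +142.47941]
  H  [+49.16732 +416.94298 +135.05555]
  H  [+0.01814 -0.18811 +1.00000]
B = K⁻¹H; ‖b₁‖=0.896674, ‖b₂‖=0.896674; λ = 2/(‖b₁‖+‖b₂‖) = 1.115233, sign → tz>0 ⇒ λ=+1.115233
r₁ = λ·B[:,0] = (+0.99528,+0.09495,+0.02023); r₂ = λ·B[:,1] = (-0.08862,+0.97372,-0.20978)
r₃ = r₁×r₂ = (-0.03962,+0.20700,+0.97754); SVD([r₁ r₂ r₃]) → R = UVᵀ:
  R  [+0.99528 -0.08862 -0.03962]
  R  [+0.09495 +0.97372 +0.20700]
  R  [+0.02023 -0.20978 +0.97754]
t = (-0.29872, -0.20759, +1.11523) m
tr R = 2.946538; θ = arccos((tr R − 1)/2) = 0.231736 rad = 13.277°
axis k = ((R−Rᵀ)₃₂, (R−Rᵀ)₁₃, (R−Rᵀ)₂₁) / (2 sinθ) = (-0.907361, -0.130309, +0.399644)
rvec = θ·k = (-0.210268, -0.030197, +0.092612)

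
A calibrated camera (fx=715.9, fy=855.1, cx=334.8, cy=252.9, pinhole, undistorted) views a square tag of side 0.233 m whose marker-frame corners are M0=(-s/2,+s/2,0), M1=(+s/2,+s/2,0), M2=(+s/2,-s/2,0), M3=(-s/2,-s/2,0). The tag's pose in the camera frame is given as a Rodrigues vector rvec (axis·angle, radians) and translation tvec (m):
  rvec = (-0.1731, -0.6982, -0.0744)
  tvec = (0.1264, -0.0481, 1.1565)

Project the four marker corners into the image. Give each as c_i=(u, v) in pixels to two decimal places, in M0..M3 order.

c0=(369.77, 307.15) c1=(470.25, 298.76) c2=(450.03, 140.59) c3=(349.63, 127.06)

Intrinsics K: fx=715.9, fy=855.1, cx=334.8, cy=252.9
Marker side s = 0.233 m; corners in marker frame (Z=0):
  M0 = (-0.1165, +0.1165, 0)
  M1 = (+0.1165, +0.1165, 0)
  M2 = (+0.1165, -0.1165, 0)
  M3 = (-0.1165, -0.1165, 0)
rvec = (-0.1731, -0.6982, -0.0744), |rvec| = θ = 0.72318 rad = 41.435°
Rodrigues: sinθ=0.66177, 1−cosθ=0.25029; R = I + sinθ·[k]× + (1−cosθ)·[k]×²:
    [+0.76405 +0.12592 -0.63275]
    [-0.01024 +0.98301 +0.18326]
    [+0.64508 -0.13354 +0.75236]
t = (0.1264, -0.0481, 1.1565) m
M0: Pc = R·M0+t = (+0.05206, +0.06761, +1.06579); u = 715.9·(+0.05206)/1.06579 + 334.8 = 369.7681, v = 855.1·(+0.06761)/1.06579 + 252.9 = 307.1476
M1: Pc = R·M1+t = (+0.23008, +0.06523, +1.21609); u = 715.9·(+0.23008)/1.21609 + 334.8 = 470.2464, v = 855.1·(+0.06523)/1.21609 + 252.9 = 298.7650
M2: Pc = R·M2+t = (+0.20074, -0.16381, +1.24721); u = 715.9·(+0.20074)/1.24721 + 334.8 = 450.0260, v = 855.1·(-0.16381)/1.24721 + 252.9 = 140.5874
M3: Pc = R·M3+t = (+0.02272, -0.16143, +1.09691); u = 715.9·(+0.02272)/1.09691 + 334.8 = 349.6272, v = 855.1·(-0.16143)/1.09691 + 252.9 = 127.0581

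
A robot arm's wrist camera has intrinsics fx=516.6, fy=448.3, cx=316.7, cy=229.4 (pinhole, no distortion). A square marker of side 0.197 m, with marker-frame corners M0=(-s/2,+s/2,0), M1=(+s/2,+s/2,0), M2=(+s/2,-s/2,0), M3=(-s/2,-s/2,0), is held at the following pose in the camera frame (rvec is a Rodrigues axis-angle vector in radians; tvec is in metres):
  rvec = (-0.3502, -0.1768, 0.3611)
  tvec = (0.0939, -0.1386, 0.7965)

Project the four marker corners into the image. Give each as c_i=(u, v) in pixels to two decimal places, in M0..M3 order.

c0=(297.58, 176.11) c1=(419.67, 220.46) c2=(448.80, 129.40) c3=(338.13, 86.60)

Intrinsics K: fx=516.6, fy=448.3, cx=316.7, cy=229.4
Marker side s = 0.197 m; corners in marker frame (Z=0):
  M0 = (-0.0985, +0.0985, 0)
  M1 = (+0.0985, +0.0985, 0)
  M2 = (+0.0985, -0.0985, 0)
  M3 = (-0.0985, -0.0985, 0)
rvec = (-0.3502, -0.1768, 0.3611), |rvec| = θ = 0.53319 rad = 30.550°
Rodrigues: sinθ=0.50828, 1−cosθ=0.13881; R = I + sinθ·[k]× + (1−cosθ)·[k]×²:
    [+0.92107 -0.31400 -0.23029]
    [+0.37446 +0.87645 +0.30267]
    [+0.10680 -0.36501 +0.92486]
t = (0.0939, -0.1386, 0.7965) m
M0: Pc = R·M0+t = (-0.02775, -0.08915, +0.75003); u = 516.6·(-0.02775)/0.75003 + 316.7 = 297.5833, v = 448.3·(-0.08915)/0.75003 + 229.4 = 176.1115
M1: Pc = R·M1+t = (+0.15370, -0.01538, +0.77107); u = 516.6·(+0.15370)/0.77107 + 316.7 = 419.6738, v = 448.3·(-0.01538)/0.77107 + 229.4 = 220.4552
M2: Pc = R·M2+t = (+0.21555, -0.18805, +0.84297); u = 516.6·(+0.21555)/0.84297 + 316.7 = 448.7985, v = 448.3·(-0.18805)/0.84297 + 229.4 = 129.3956
M3: Pc = R·M3+t = (+0.03410, -0.26182, +0.82193); u = 516.6·(+0.03410)/0.82193 + 316.7 = 338.1347, v = 448.3·(-0.26182)/0.82193 + 229.4 = 86.6006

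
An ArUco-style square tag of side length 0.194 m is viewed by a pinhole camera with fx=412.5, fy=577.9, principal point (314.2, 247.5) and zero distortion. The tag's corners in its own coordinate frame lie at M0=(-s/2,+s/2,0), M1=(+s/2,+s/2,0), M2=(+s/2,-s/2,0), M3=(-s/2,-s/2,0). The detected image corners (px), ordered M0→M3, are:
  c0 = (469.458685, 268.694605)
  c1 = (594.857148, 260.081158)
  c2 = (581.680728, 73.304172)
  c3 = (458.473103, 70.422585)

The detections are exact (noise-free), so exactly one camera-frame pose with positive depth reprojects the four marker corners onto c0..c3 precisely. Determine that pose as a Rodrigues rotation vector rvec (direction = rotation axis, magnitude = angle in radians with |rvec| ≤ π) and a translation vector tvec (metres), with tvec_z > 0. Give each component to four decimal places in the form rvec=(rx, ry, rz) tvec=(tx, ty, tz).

rvec=(-0.0738, -0.1754, -0.0453) tvec=(0.2979, -0.0802, 0.5751)

Intrinsics K: fx=412.5, fy=577.9, cx=314.2, cy=247.5
Marker side s = 0.194 m; corners in marker frame (Z=0):
  M0 = (-0.0970, +0.0970, 0)
  M1 = (+0.0970, +0.0970, 0)
  M2 = (+0.0970, -0.0970, 0)
  M3 = (-0.0970, -0.0970, 0)
Detected image corners:
  c0 = (469.458685, 268.694605) px
  c1 = (594.857148, 260.081158) px
  c2 = (581.680728, 73.304172) px
  c3 = (458.473103, 70.422585) px
Planar DLT: solve 8×8 A·h = b for H (H[2,2]=1):
  H  [+801.64863 -1.00256 +527.89137]
  H  [+37.01548 +971.24116 +166.95712]
  H  [+0.30597 -0.12059 +1.00000]
B = K⁻¹H; ‖b₁‖=1.738776, ‖b₂‖=1.738776; λ = 2/(‖b₁‖+‖b₂‖) = 0.575117, sign → tz>0 ⇒ λ=+0.575117
r₁ = λ·B[:,0] = (+0.98364,-0.03853,+0.17597); r₂ = λ·B[:,1] = (+0.05143,+0.99627,-0.06935)
r₃ = r₁×r₂ = (-0.17264,+0.07727,+0.98195); SVD([r₁ r₂ r₃]) → R = UVᵀ:
  R  [+0.98364 +0.05143 -0.17264]
  R  [-0.03853 +0.99627 +0.07727]
  R  [+0.17597 -0.06935 +0.98195]
t = (+0.29793, -0.08016, +0.57512) m
tr R = 2.961857; θ = arccos((tr R − 1)/2) = 0.195615 rad = 11.208°
axis k = ((R−Rᵀ)₃₂, (R−Rᵀ)₁₃, (R−Rᵀ)₂₁) / (2 sinθ) = (-0.377166, -0.896772, -0.231398)
rvec = θ·k = (-0.073779, -0.175422, -0.045265)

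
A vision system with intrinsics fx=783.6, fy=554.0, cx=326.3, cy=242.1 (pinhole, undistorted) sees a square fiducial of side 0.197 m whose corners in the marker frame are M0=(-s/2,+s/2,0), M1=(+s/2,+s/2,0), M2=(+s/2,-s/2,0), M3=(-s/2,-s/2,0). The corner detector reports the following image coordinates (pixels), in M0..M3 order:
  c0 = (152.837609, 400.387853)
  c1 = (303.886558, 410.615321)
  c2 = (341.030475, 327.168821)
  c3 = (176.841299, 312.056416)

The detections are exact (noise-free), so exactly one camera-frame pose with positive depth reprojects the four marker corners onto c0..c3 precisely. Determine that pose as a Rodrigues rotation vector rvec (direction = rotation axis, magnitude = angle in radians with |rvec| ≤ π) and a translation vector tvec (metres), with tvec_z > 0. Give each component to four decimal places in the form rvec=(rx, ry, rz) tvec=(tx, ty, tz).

Intrinsics K: fx=783.6, fy=554.0, cx=326.3, cy=242.1
Marker side s = 0.197 m; corners in marker frame (Z=0):
  M0 = (-0.0985, +0.0985, 0)
  M1 = (+0.0985, +0.0985, 0)
  M2 = (+0.0985, -0.0985, 0)
  M3 = (-0.0985, -0.0985, 0)
Detected image corners:
  c0 = (152.837609, 400.387853) px
  c1 = (303.886558, 410.615321) px
  c2 = (341.030475, 327.168821) px
  c3 = (176.841299, 312.056416) px
Planar DLT: solve 8×8 A·h = b for H (H[2,2]=1):
  H  [+852.16556 -42.41483 +244.65521]
  H  [+143.50265 +604.61457 +364.66495]
  H  [+0.21999 +0.46585 +1.00000]
B = K⁻¹H; ‖b₁‖=1.032830, ‖b₂‖=1.032830; λ = 2/(‖b₁‖+‖b₂‖) = 0.968213, sign → tz>0 ⇒ λ=+0.968213
r₁ = λ·B[:,0] = (+0.96424,+0.15772,+0.21299); r₂ = λ·B[:,1] = (-0.24023,+0.85956,+0.45105)
r₃ = r₁×r₂ = (-0.11194,-0.48608,+0.86671); SVD([r₁ r₂ r₃]) → R = UVᵀ:
  R  [+0.96424 -0.24023 -0.11194]
  R  [+0.15772 +0.85956 -0.48608]
  R  [+0.21299 +0.45105 +0.86671]
t = (-0.10088, +0.21420, +0.96821) m
tr R = 2.690516; θ = arccos((tr R − 1)/2) = 0.563748 rad = 32.300°
axis k = ((R−Rᵀ)₃₂, (R−Rᵀ)₁₃, (R−Rᵀ)₂₁) / (2 sinθ) = (+0.876874, -0.304042, +0.372359)
rvec = θ·k = (+0.494336, -0.171403, +0.209917)

rvec=(0.4943, -0.1714, 0.2099) tvec=(-0.1009, 0.2142, 0.9682)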